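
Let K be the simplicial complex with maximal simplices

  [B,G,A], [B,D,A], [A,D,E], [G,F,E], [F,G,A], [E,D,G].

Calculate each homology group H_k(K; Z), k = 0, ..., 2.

H_0 = Z,  H_1 = Z,  H_2 = 0.

Fix the vertex order A < B < D < E < F < G and write every simplex with vertices in increasing order. Then dim K = 2 and the simplices of K are:

  0-simplices (6): A, B, D, E, F, G
  1-simplices (12): AB, AD, AE, AF, AG, BD, BG, DE, DG, EF, EG, FG
  2-simplices (6): ABD, ABG, ADE, AFG, DEG, EFG

giving chain groups C_0 ≅ Z^6, C_1 ≅ Z^12, C_2 ≅ Z^6.

Boundary ∂_1: C_1 → C_0 sends each edge [p,q] (with p < q) to q − p. For instance
  ∂AD = D − A.
The 6×12 boundary matrix has rank 5 and Smith normal form diag(1,1,1,1,1).

Boundary ∂_2: C_2 → C_1 sends each 2-simplex [p,q,r] to [q,r] − [p,r] + [p,q]. For instance
  ∂EFG = FG − EG + EF,
  ∂ADE = DE − AE + AD.
The 12×6 boundary matrix has rank 6 and Smith normal form diag(1,1,1,1,1,1).

From H_k ≅ ker(∂_k) / im(∂_{k+1}) we obtain:

  H_0: rank C_0 − rank ∂_1 = 6 − 5 = 1, and the invariant factors of ∂_1 are all 1, so H_0 ≅ Z.
  H_1: rank ker ∂_1 − rank ∂_2 = (12 − 5) − 6 = 1, and the invariant factors of ∂_2 are all 1, so H_1 ≅ Z.
  H_2: rank ker ∂_2 − rank ∂_3 = (6 − 6) − 0 = 0, and there is no ∂_3, so H_2 ≅ 0.

As a check, the Euler characteristic is 6 − 12 + 6 = 0, which agrees with 1 − 1 + 0 = 0.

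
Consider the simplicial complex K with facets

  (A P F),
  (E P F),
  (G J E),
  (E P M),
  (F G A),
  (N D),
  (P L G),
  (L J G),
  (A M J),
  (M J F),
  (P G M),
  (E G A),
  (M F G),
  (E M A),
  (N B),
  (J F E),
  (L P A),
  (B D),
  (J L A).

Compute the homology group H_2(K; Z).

Fix the vertex order A < B < D < E < F < G < J < L < M < N < P and write every simplex with vertices in increasing order. Then dim K = 2 and the simplices of K are:

  0-simplices (11): A, B, D, E, F, G, J, L, M, N, P
  1-simplices (27): AE, AF, AG, AJ, AL, AM, AP, BD, BN, DN, EF, EG, EJ, EM, EP, FG, FJ, FM, FP, GJ, GL, GM, GP, JL, JM, LP, MP
  2-simplices (16): AEG, AEM, AFG, AFP, AJL, AJM, ALP, EFJ, EFP, EGJ, EMP, FGM, FJM, GJL, GLP, GMP

so the chain groups are C_0 ≅ Z^11, C_1 ≅ Z^27, C_2 ≅ Z^16.

Boundary ∂_1: C_1 → C_0 is given by ∂[p,q] = [q] − [p].
This gives a 11×27 integer matrix of rank 9; reducing to Smith normal form yields diagonal entries (1,1,1,1,1,1,1,1,1).

Boundary ∂_2: C_2 → C_1 acts by ∂[p,q,r] = [q,r] − [p,r] + [p,q]. For instance
  ∂AFP = FP − AP + AF,
  ∂EMP = MP − EP + EM.
As a 27×16 matrix over Z this has rank 15, with invariant factors (1,1,1,1,1,1,1,1,1,1,1,1,1,1,1).

Computing H_k = (kernel of ∂_k) / (image of ∂_{k+1}):

  H_2: rank ker ∂_2 − rank ∂_3 = (16 − 15) − 0 = 1, and there is no ∂_3, so H_2 ≅ Z.

H_2 = Z.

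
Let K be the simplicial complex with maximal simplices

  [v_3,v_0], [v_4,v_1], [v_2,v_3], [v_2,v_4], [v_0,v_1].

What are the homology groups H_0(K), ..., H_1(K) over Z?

H_0 ≅ Z,  H_1 ≅ Z.

K has 5 vertices, 5 edges.
rank ∂_0 = 0, rank ∂_1 = 4 ⇒ b_0 = 5 − 0 − 4 = 1; all invariant factors of ∂_1 are 1 so no torsion. So H_0 = Z.
rank ∂_1 = 4, rank ∂_2 = 0 ⇒ b_1 = 5 − 4 − 0 = 1. So H_1 = Z.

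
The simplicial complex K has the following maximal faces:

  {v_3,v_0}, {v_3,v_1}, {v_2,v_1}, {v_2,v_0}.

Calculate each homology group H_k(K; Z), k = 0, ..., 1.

H_0 ≅ Z,  H_1 ≅ Z.

K has 4 vertices, 4 edges.
rank ∂_0 = 0, rank ∂_1 = 3 ⇒ b_0 = 4 − 0 − 3 = 1; all invariant factors of ∂_1 are 1 so no torsion. So H_0 ≅ Z.
rank ∂_1 = 3, rank ∂_2 = 0 ⇒ b_1 = 4 − 3 − 0 = 1. So H_1 ≅ Z.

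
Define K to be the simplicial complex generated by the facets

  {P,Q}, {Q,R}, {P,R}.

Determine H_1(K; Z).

Order the vertices as P < Q < R. Listing each simplex with vertices in this order, K has dimension 1 with simplices:

  0-simplices (3): P, Q, R
  1-simplices (3): PQ, PR, QR

giving chain groups C_0 ≅ Z^3, C_1 ≅ Z^3.

Boundary ∂_1: C_1 → C_0 sends each edge [p,q] (with p < q) to q − p.
The resulting 3×3 matrix has rank 2, and its Smith normal form has invariant factors (1,1).

From H_k ≅ ker(∂_k) / im(∂_{k+1}) we obtain:

  H_1: rank ker ∂_1 − rank ∂_2 = (3 − 2) − 0 = 1, and there is no ∂_2, so H_1 ≅ Z.

H_1 ≅ Z.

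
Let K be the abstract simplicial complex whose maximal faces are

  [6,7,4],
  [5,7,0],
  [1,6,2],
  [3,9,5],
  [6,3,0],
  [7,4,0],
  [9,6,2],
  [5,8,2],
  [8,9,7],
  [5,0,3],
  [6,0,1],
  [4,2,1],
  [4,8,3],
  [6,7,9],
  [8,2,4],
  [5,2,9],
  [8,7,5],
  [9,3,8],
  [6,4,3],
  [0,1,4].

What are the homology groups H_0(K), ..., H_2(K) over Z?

H_0 ≅ Z,  H_1 ≅ Z ⊕ Z/2,  H_2 = 0.

Take the total order 0 < 1 < 2 < 3 < 4 < 5 < 6 < 7 < 8 < 9 on the vertex set. Then K (dimension 2) consists of the simplices:

  0-simplices (10): [0], [1], [2], [3], [4], [5], [6], [7], [8], [9]
  1-simplices (30): (30 of them)
  2-simplices (20): (20 of them)

so the chain groups are C_0 ≅ Z^10, C_1 ≅ Z^30, C_2 ≅ Z^20.

The boundary map ∂_1: C_1 → C_0 maps an edge to its endpoints' difference, ∂[p,q] = q − p. For instance
  ∂[2,6] = [6] − [2].
The resulting 10×30 matrix has rank 9, and its Smith normal form has invariant factors (1,1,1,1,1,1,1,1,1).

The boundary map ∂_2: C_2 → C_1 acts by ∂[p,q,r] = [q,r] − [p,r] + [p,q]. For instance
  ∂[2,5,9] = [5,9] − [2,9] + [2,5],
  ∂[2,5,8] = [5,8] − [2,8] + [2,5].
The resulting 30×20 matrix has rank 20, and its Smith normal form has invariant factors (1,1,1,1,1,1,1,1,1,1,1,1,1,1,1,1,1,1,1,2).

Reading off H_k = ker ∂_k / im ∂_{k+1}:

  H_0: rank C_0 − rank ∂_1 = 10 − 9 = 1, and the invariant factors of ∂_1 are all 1, so H_0 = Z.
  H_1: rank ker ∂_1 − rank ∂_2 = (30 − 9) − 20 = 1, and ∂_2 has invariant factor 2 > 1, so H_1 = Z ⊕ Z/2.
  H_2: rank ker ∂_2 − rank ∂_3 = (20 − 20) − 0 = 0, and there is no ∂_3, so H_2 = 0.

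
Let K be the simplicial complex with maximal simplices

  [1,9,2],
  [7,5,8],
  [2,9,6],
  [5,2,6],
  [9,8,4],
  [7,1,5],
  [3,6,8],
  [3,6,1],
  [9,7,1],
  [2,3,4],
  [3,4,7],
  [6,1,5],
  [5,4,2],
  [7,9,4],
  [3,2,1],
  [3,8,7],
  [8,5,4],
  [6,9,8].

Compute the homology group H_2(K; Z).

Order the vertices as 1 < 2 < 3 < 4 < 5 < 6 < 7 < 8 < 9. Listing each simplex with vertices in this order, K has dimension 2 with simplices:

  0-simplices (9): [1], [2], [3], [4], [5], [6], [7], [8], [9]
  1-simplices (27): (27 of them)
  2-simplices (18): [1,2,3], [1,2,9], [1,3,6], [1,5,6], [1,5,7], [1,7,9], [2,3,4], [2,4,5], [2,5,6], [2,6,9], [3,4,7], [3,6,8], [3,7,8], [4,5,8], [4,7,9], [4,8,9], [5,7,8], [6,8,9]

Hence C_0 ≅ Z^9, C_1 ≅ Z^27, C_2 ≅ Z^18.

Boundary ∂_1: C_1 → C_0 sends each edge [p,q] (with p < q) to q − p.
This gives a 9×27 integer matrix of rank 8; reducing to Smith normal form yields diagonal entries (1,1,1,1,1,1,1,1).

∂_2: C_2 → C_1 sends each 2-simplex [p,q,r] to [q,r] − [p,r] + [p,q]. For instance
  ∂[4,5,8] = [5,8] − [4,8] + [4,5],
  ∂[1,7,9] = [7,9] − [1,9] + [1,7].
The 27×18 boundary matrix has rank 18 and Smith normal form diag(1,1,1,1,1,1,1,1,1,1,1,1,1,1,1,1,1,2).

From H_k ≅ ker(∂_k) / im(∂_{k+1}) we obtain:

  H_2: rank ker ∂_2 − rank ∂_3 = (18 − 18) − 0 = 0, and there is no ∂_3, so H_2 ≅ 0.

H_2 = 0.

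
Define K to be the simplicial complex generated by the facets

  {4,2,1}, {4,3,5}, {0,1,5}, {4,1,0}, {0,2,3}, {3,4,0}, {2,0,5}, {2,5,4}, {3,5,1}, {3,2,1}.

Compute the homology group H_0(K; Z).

H_0 ≅ Z.

Fix the vertex order 0 < 1 < 2 < 3 < 4 < 5 and write every simplex with vertices in increasing order. Then dim K = 2 and the simplices of K are:

  0-simplices (6): [0], [1], [2], [3], [4], [5]
  1-simplices (15): [0,1], [0,2], [0,3], [0,4], [0,5], [1,2], [1,3], [1,4], [1,5], [2,3], [2,4], [2,5], [3,4], [3,5], [4,5]
  2-simplices (10): [0,1,4], [0,1,5], [0,2,3], [0,2,5], [0,3,4], [1,2,3], [1,2,4], [1,3,5], [2,4,5], [3,4,5]

so the chain groups are C_0 ≅ Z^6, C_1 ≅ Z^15, C_2 ≅ Z^10.

The boundary map ∂_1: C_1 → C_0 sends each edge [p,q] (with p < q) to q − p.
This gives a 6×15 integer matrix of rank 5; reducing to Smith normal form yields diagonal entries (1,1,1,1,1).

The boundary map ∂_2: C_2 → C_1 maps a triangle to the signed sum of its edges. For instance
  ∂[1,3,5] = [3,5] − [1,5] + [1,3],
  ∂[2,4,5] = [4,5] − [2,5] + [2,4].
This gives a 15×10 integer matrix of rank 10; reducing to Smith normal form yields diagonal entries (1,1,1,1,1,1,1,1,1,2).

Computing H_k = (kernel of ∂_k) / (image of ∂_{k+1}):

  H_0: rank C_0 − rank ∂_1 = 6 − 5 = 1, and the invariant factors of ∂_1 are all 1, so H_0 ≅ Z.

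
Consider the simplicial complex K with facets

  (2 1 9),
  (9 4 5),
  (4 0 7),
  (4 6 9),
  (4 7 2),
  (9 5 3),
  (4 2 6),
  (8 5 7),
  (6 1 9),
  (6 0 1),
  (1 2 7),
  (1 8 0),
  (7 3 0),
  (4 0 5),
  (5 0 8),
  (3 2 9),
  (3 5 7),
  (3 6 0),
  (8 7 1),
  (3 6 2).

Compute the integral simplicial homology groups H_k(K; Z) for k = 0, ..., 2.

K has 10 vertices, 30 edges, 20 triangles.
rank ∂_0 = 0, rank ∂_1 = 9 ⇒ b_0 = 10 − 0 − 9 = 1; all invariant factors of ∂_1 are 1 so no torsion. So H_0 ≅ Z.
rank ∂_1 = 9, rank ∂_2 = 20 ⇒ b_1 = 30 − 9 − 20 = 1; ∂_2 has invariant factor(s) [2] giving torsion. So H_1 ≅ Z ⊕ Z/2.
rank ∂_2 = 20, rank ∂_3 = 0 ⇒ b_2 = 20 − 20 − 0 = 0. So H_2 ≅ 0.

H_0 = Z,  H_1 = Z ⊕ Z/2,  H_2 = 0.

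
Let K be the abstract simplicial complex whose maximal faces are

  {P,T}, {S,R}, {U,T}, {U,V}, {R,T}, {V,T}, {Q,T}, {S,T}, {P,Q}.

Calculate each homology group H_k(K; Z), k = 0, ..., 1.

K has 7 vertices, 9 edges.
rank ∂_0 = 0, rank ∂_1 = 6 ⇒ b_0 = 7 − 0 − 6 = 1; all invariant factors of ∂_1 are 1 so no torsion. So H_0 = Z.
rank ∂_1 = 6, rank ∂_2 = 0 ⇒ b_1 = 9 − 6 − 0 = 3. So H_1 = Z^3.

H_0 = Z,  H_1 = Z^3.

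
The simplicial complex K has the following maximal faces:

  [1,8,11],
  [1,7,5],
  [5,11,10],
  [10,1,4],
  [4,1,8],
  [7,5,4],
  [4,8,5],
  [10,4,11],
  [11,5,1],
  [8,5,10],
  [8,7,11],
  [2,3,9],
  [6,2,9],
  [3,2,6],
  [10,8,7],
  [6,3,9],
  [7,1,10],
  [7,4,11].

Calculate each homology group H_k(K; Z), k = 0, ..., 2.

H_0 ≅ Z^2,  H_1 ≅ Z^2,  H_2 ≅ Z^2.

We work with the vertex ordering 1 < 2 < 3 < 4 < 5 < 6 < 7 < 8 < 9 < 10 < 11. The simplices of K, each written with vertices in increasing order, are:

  0-simplices (11): [1], [2], [3], [4], [5], [6], [7], [8], [9], [10], [11]
  1-simplices (27): (27 of them)
  2-simplices (18): (18 of them)

so the chain groups are C_0 ≅ Z^11, C_1 ≅ Z^27, C_2 ≅ Z^18.

Boundary ∂_1: C_1 → C_0 maps an edge to its endpoints' difference, ∂[p,q] = q − p. For instance
  ∂[7,10] = [10] − [7].
This gives a 11×27 integer matrix of rank 9; reducing to Smith normal form yields diagonal entries (1,1,1,1,1,1,1,1,1).

The boundary map ∂_2: C_2 → C_1 sends each 2-simplex [p,q,r] to [q,r] − [p,r] + [p,q]. For instance
  ∂[5,8,10] = [8,10] − [5,10] + [5,8],
  ∂[1,5,7] = [5,7] − [1,7] + [1,5].
The resulting 27×18 matrix has rank 16, and its Smith normal form has invariant factors (1,1,1,1,1,1,1,1,1,1,1,1,1,1,1,1).

Now H_k = ker ∂_k / im ∂_{k+1}, so:

  H_0: rank C_0 − rank ∂_1 = 11 − 9 = 2, and the invariant factors of ∂_1 are all 1, so H_0 = Z^2.
  H_1: rank ker ∂_1 − rank ∂_2 = (27 − 9) − 16 = 2, and the invariant factors of ∂_2 are all 1, so H_1 = Z^2.
  H_2: rank ker ∂_2 − rank ∂_3 = (18 − 16) − 0 = 2, and there is no ∂_3, so H_2 = Z^2.

(K is a triangulation of the disjoint union of the 2-sphere S^2 and the torus T^2.)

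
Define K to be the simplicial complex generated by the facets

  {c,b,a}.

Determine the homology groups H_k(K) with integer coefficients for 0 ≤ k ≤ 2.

H_0 = Z,  H_1 = 0,  H_2 = 0.

We work with the vertex ordering a < b < c. The simplices of K, each written with vertices in increasing order, are:

  0-simplices (3): a, b, c
  1-simplices (3): ab, ac, bc
  2-simplices (1): abc

so the chain groups are C_0 ≅ Z^3, C_1 ≅ Z^3, C_2 ≅ Z^1.

The boundary map ∂_1: C_1 → C_0 is given by ∂[p,q] = [q] − [p]. For instance
  ∂ac = c − a.
The 3×3 boundary matrix has rank 2 and Smith normal form diag(1,1).

The boundary map ∂_2: C_2 → C_1 maps a triangle to the signed sum of its edges. For instance
  ∂abc = bc − ac + ab.
This gives a 3×1 integer matrix of rank 1; reducing to Smith normal form yields diagonal entries (1).

Now H_k = ker ∂_k / im ∂_{k+1}, so:

  H_0: rank C_0 − rank ∂_1 = 3 − 2 = 1, and the invariant factors of ∂_1 are all 1, so H_0 ≅ Z.
  H_1: rank ker ∂_1 − rank ∂_2 = (3 − 2) − 1 = 0, and the invariant factors of ∂_2 are all 1, so H_1 ≅ 0.
  H_2: rank ker ∂_2 − rank ∂_3 = (1 − 1) − 0 = 0, and there is no ∂_3, so H_2 ≅ 0.

As a check, the Euler characteristic is 3 − 3 + 1 = 1, which agrees with 1 − 0 + 0 = 1.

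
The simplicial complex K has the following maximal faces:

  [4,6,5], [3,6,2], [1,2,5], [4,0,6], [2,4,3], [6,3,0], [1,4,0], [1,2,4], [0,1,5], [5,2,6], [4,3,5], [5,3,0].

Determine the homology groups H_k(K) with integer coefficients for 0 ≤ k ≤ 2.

We work with the vertex ordering 0 < 1 < 2 < 3 < 4 < 5 < 6. The simplices of K, each written with vertices in increasing order, are:

  0-simplices (7): [0], [1], [2], [3], [4], [5], [6]
  1-simplices (18): [0,1], [0,3], [0,4], [0,5], [0,6], [1,2], [1,4], [1,5], [2,3], [2,4], [2,5], [2,6], [3,4], [3,5], [3,6], [4,5], [4,6], [5,6]
  2-simplices (12): [0,1,4], [0,1,5], [0,3,5], [0,3,6], [0,4,6], [1,2,4], [1,2,5], [2,3,4], [2,3,6], [2,5,6], [3,4,5], [4,5,6]

giving chain groups C_0 ≅ Z^7, C_1 ≅ Z^18, C_2 ≅ Z^12.

The boundary map ∂_1: C_1 → C_0 is given by ∂[p,q] = [q] − [p].
The resulting 7×18 matrix has rank 6, and its Smith normal form has invariant factors (1,1,1,1,1,1).

Boundary ∂_2: C_2 → C_1 sends each 2-simplex [p,q,r] to [q,r] − [p,r] + [p,q]. For instance
  ∂[2,3,6] = [3,6] − [2,6] + [2,3],
  ∂[0,1,4] = [1,4] − [0,4] + [0,1].
This gives a 18×12 integer matrix of rank 12; reducing to Smith normal form yields diagonal entries (1,1,1,1,1,1,1,1,1,1,1,2).

Computing H_k = (kernel of ∂_k) / (image of ∂_{k+1}):

  H_0: rank C_0 − rank ∂_1 = 7 − 6 = 1, and the invariant factors of ∂_1 are all 1, so H_0 ≅ Z.
  H_1: rank ker ∂_1 − rank ∂_2 = (18 − 6) − 12 = 0, and ∂_2 has invariant factor 2 > 1, so H_1 ≅ Z/2Z.
  H_2: rank ker ∂_2 − rank ∂_3 = (12 − 12) − 0 = 0, and there is no ∂_3, so H_2 ≅ 0.

H_0 ≅ Z,  H_1 ≅ Z/2Z,  H_2 = 0.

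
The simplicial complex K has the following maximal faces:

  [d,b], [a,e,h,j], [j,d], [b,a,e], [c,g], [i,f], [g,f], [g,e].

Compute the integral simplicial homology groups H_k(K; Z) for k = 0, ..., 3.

Fix the vertex order a < b < c < d < e < f < g < h < i < j and write every simplex with vertices in increasing order. Then dim K = 3 and the simplices of K are:

  0-simplices (10): a, b, c, d, e, f, g, h, i, j
  1-simplices (14): ab, ae, ah, aj, bd, be, cg, dj, eg, eh, ej, fg, fi, hj
  2-simplices (5): abe, aeh, aej, ahj, ehj
  3-simplices (1): aehj

Hence C_0 ≅ Z^10, C_1 ≅ Z^14, C_2 ≅ Z^5, C_3 ≅ Z^1.

The boundary map ∂_1: C_1 → C_0 maps an edge to its endpoints' difference, ∂[p,q] = q − p.
As a 10×14 matrix over Z this has rank 9, with invariant factors (1,1,1,1,1,1,1,1,1).

The boundary map ∂_2: C_2 → C_1 acts by ∂[p,q,r] = [q,r] − [p,r] + [p,q]. For instance
  ∂abe = be − ae + ab,
  ∂ehj = hj − ej + eh.
This gives a 14×5 integer matrix of rank 4; reducing to Smith normal form yields diagonal entries (1,1,1,1).

∂_3: C_3 → C_2 sends each 3-simplex σ to the alternating sum Σ_i (−1)^i (σ with its i-th vertex removed). For instance
  ∂aehj = ehj − ahj + aej − aeh.
The resulting 5×1 matrix has rank 1, and its Smith normal form has invariant factors (1).

From H_k ≅ ker(∂_k) / im(∂_{k+1}) we obtain:

  H_0: rank C_0 − rank ∂_1 = 10 − 9 = 1, and the invariant factors of ∂_1 are all 1, so H_0 = Z.
  H_1: rank ker ∂_1 − rank ∂_2 = (14 − 9) − 4 = 1, and the invariant factors of ∂_2 are all 1, so H_1 = Z.
  H_2: rank ker ∂_2 − rank ∂_3 = (5 − 4) − 1 = 0, and the invariant factors of ∂_3 are all 1, so H_2 = 0.
  H_3: rank ker ∂_3 − rank ∂_4 = (1 − 1) − 0 = 0, and there is no ∂_4, so H_3 = 0.

As a check, the Euler characteristic is 10 − 14 + 5 − 1 = 0, which agrees with 1 − 1 + 0 − 0 = 0.

H_0 = Z,  H_1 = Z,  H_2 = 0,  H_3 = 0.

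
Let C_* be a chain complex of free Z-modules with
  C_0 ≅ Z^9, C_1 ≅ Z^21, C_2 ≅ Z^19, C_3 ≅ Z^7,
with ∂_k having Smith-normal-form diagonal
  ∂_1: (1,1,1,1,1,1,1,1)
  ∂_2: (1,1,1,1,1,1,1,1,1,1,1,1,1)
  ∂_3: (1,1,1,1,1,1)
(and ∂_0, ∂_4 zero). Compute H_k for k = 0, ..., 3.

H_0 ≅ Z,  H_1 = 0,  H_2 = 0,  H_3 ≅ Z.

H_0: b_0 = 9 − 0 − 8 = 1; torsion from ∂_1 factors > 1: none. So H_0 ≅ Z.
H_1: b_1 = 21 − 8 − 13 = 0; torsion from ∂_2 factors > 1: none. So H_1 ≅ 0.
H_2: b_2 = 19 − 13 − 6 = 0; torsion from ∂_3 factors > 1: none. So H_2 ≅ 0.
H_3: b_3 = 7 − 6 − 0 = 1; torsion from ∂_4 factors > 1: none. So H_3 ≅ Z.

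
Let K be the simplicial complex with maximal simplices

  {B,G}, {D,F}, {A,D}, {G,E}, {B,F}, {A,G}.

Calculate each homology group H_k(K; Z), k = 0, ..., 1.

Take the total order A < B < D < E < F < G on the vertex set. Then K (dimension 1) consists of the simplices:

  0-simplices (6): A, B, D, E, F, G
  1-simplices (6): AD, AG, BF, BG, DF, EG

giving chain groups C_0 ≅ Z^6, C_1 ≅ Z^6.

Boundary ∂_1: C_1 → C_0 sends each edge [p,q] (with p < q) to q − p.
The resulting 6×6 matrix has rank 5, and its Smith normal form has invariant factors (1,1,1,1,1).

Reading off H_k = ker ∂_k / im ∂_{k+1}:

  H_0: rank C_0 − rank ∂_1 = 6 − 5 = 1, and the invariant factors of ∂_1 are all 1, so H_0 = Z.
  H_1: rank ker ∂_1 − rank ∂_2 = (6 − 5) − 0 = 1, and there is no ∂_2, so H_1 = Z.

As a check, the Euler characteristic is 6 − 6 = 0, which agrees with 1 − 1 = 0.

H_0 ≅ Z,  H_1 ≅ Z.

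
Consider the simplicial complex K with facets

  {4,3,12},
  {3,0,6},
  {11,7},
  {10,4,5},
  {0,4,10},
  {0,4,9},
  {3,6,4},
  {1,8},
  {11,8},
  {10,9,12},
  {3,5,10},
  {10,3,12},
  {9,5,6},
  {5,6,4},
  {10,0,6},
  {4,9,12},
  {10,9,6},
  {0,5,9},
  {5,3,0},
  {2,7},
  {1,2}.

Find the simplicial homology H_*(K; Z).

We work with the vertex ordering 0 < 1 < 2 < 3 < 4 < 5 < 6 < 7 < 8 < 9 < 10 < 11 < 12. The simplices of K, each written with vertices in increasing order, are:

  0-simplices (13): [0], [1], [2], [3], [4], [5], [6], [7], [8], [9], [10], [11], [12]
  1-simplices (29): (29 of them)
  2-simplices (16): [0,3,5], [0,3,6], [0,4,9], [0,4,10], [0,5,9], [0,6,10], [3,4,6], [3,4,12], [3,5,10], [3,10,12], [4,5,6], [4,5,10], [4,9,12], [5,6,9], [6,9,10], [9,10,12]

so the chain groups are C_0 ≅ Z^13, C_1 ≅ Z^29, C_2 ≅ Z^16.

∂_1: C_1 → C_0 maps an edge to its endpoints' difference, ∂[p,q] = q − p. For instance
  ∂[3,6] = [6] − [3].
This gives a 13×29 integer matrix of rank 11; reducing to Smith normal form yields diagonal entries (1,1,1,1,1,1,1,1,1,1,1).

Boundary ∂_2: C_2 → C_1 acts by ∂[p,q,r] = [q,r] − [p,r] + [p,q]. For instance
  ∂[5,6,9] = [6,9] − [5,9] + [5,6],
  ∂[3,10,12] = [10,12] − [3,12] + [3,10].
The 29×16 boundary matrix has rank 15 and Smith normal form diag(1,1,1,1,1,1,1,1,1,1,1,1,1,1,1).

From H_k ≅ ker(∂_k) / im(∂_{k+1}) we obtain:

  H_0: rank C_0 − rank ∂_1 = 13 − 11 = 2, and the invariant factors of ∂_1 are all 1, so H_0 ≅ Z^2.
  H_1: rank ker ∂_1 − rank ∂_2 = (29 − 11) − 15 = 3, and the invariant factors of ∂_2 are all 1, so H_1 ≅ Z^3.
  H_2: rank ker ∂_2 − rank ∂_3 = (16 − 15) − 0 = 1, and there is no ∂_3, so H_2 ≅ Z.

As a check, the Euler characteristic is 13 − 29 + 16 = 0, which agrees with 2 − 3 + 1 = 0.

H_0 ≅ Z^2,  H_1 ≅ Z^3,  H_2 ≅ Z.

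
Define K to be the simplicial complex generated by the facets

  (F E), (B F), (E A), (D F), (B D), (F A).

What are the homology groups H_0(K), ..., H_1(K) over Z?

Take the total order A < B < D < E < F on the vertex set. Then K (dimension 1) consists of the simplices:

  0-simplices (5): A, B, D, E, F
  1-simplices (6): AE, AF, BD, BF, DF, EF

giving chain groups C_0 ≅ Z^5, C_1 ≅ Z^6.

∂_1: C_1 → C_0 sends each edge [p,q] (with p < q) to q − p. For instance
  ∂DF = F − D.
The 5×6 boundary matrix has rank 4 and Smith normal form diag(1,1,1,1).

From H_k ≅ ker(∂_k) / im(∂_{k+1}) we obtain:

  H_0: rank C_0 − rank ∂_1 = 5 − 4 = 1, and the invariant factors of ∂_1 are all 1, so H_0 ≅ Z.
  H_1: rank ker ∂_1 − rank ∂_2 = (6 − 4) − 0 = 2, and there is no ∂_2, so H_1 ≅ Z^2.

(K is a triangulation of a wedge of 2 circles.)

H_0 ≅ Z,  H_1 ≅ Z^2.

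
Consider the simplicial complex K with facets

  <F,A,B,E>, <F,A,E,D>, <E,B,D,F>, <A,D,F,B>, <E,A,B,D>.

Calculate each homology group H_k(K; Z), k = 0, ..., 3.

Fix the vertex order A < B < D < E < F and write every simplex with vertices in increasing order. Then dim K = 3 and the simplices of K are:

  0-simplices (5): A, B, D, E, F
  1-simplices (10): AB, AD, AE, AF, BD, BE, BF, DE, DF, EF
  2-simplices (10): ABD, ABE, ABF, ADE, ADF, AEF, BDE, BDF, BEF, DEF
  3-simplices (5): ABDE, ABDF, ABEF, ADEF, BDEF

giving chain groups C_0 ≅ Z^5, C_1 ≅ Z^10, C_2 ≅ Z^10, C_3 ≅ Z^5.

The boundary map ∂_1: C_1 → C_0 maps an edge to its endpoints' difference, ∂[p,q] = q − p. For instance
  ∂BD = D − B.
The resulting 5×10 matrix has rank 4, and its Smith normal form has invariant factors (1,1,1,1).

The boundary map ∂_2: C_2 → C_1 maps a triangle to the signed sum of its edges. For instance
  ∂AEF = EF − AF + AE,
  ∂DEF = EF − DF + DE.
The 10×10 boundary matrix has rank 6 and Smith normal form diag(1,1,1,1,1,1).

∂_3: C_3 → C_2 sends each 3-simplex σ to the alternating sum Σ_i (−1)^i (σ with its i-th vertex removed). For instance
  ∂ABEF = BEF − AEF + ABF − ABE,
  ∂ABDE = BDE − ADE + ABE − ABD.
As a 10×5 matrix over Z this has rank 4, with invariant factors (1,1,1,1).

Computing H_k = (kernel of ∂_k) / (image of ∂_{k+1}):

  H_0: rank C_0 − rank ∂_1 = 5 − 4 = 1, and the invariant factors of ∂_1 are all 1, so H_0 ≅ Z.
  H_1: rank ker ∂_1 − rank ∂_2 = (10 − 4) − 6 = 0, and the invariant factors of ∂_2 are all 1, so H_1 ≅ 0.
  H_2: rank ker ∂_2 − rank ∂_3 = (10 − 6) − 4 = 0, and the invariant factors of ∂_3 are all 1, so H_2 ≅ 0.
  H_3: rank ker ∂_3 − rank ∂_4 = (5 − 4) − 0 = 1, and there is no ∂_4, so H_3 ≅ Z.

H_0 ≅ Z,  H_1 = 0,  H_2 = 0,  H_3 ≅ Z.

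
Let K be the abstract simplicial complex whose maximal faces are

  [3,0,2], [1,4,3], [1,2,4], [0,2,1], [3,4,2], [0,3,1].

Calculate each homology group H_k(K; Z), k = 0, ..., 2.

H_0 = Z,  H_1 = 0,  H_2 = Z.

Fix the vertex order 0 < 1 < 2 < 3 < 4 and write every simplex with vertices in increasing order. Then dim K = 2 and the simplices of K are:

  0-simplices (5): [0], [1], [2], [3], [4]
  1-simplices (9): [0,1], [0,2], [0,3], [1,2], [1,3], [1,4], [2,3], [2,4], [3,4]
  2-simplices (6): [0,1,2], [0,1,3], [0,2,3], [1,2,4], [1,3,4], [2,3,4]

giving chain groups C_0 ≅ Z^5, C_1 ≅ Z^9, C_2 ≅ Z^6.

∂_1: C_1 → C_0 maps an edge to its endpoints' difference, ∂[p,q] = q − p.
As a 5×9 matrix over Z this has rank 4, with invariant factors (1,1,1,1).

The boundary map ∂_2: C_2 → C_1 acts by ∂[p,q,r] = [q,r] − [p,r] + [p,q]. For instance
  ∂[2,3,4] = [3,4] − [2,4] + [2,3],
  ∂[0,1,3] = [1,3] − [0,3] + [0,1].
The resulting 9×6 matrix has rank 5, and its Smith normal form has invariant factors (1,1,1,1,1).

Reading off H_k = ker ∂_k / im ∂_{k+1}:

  H_0: rank C_0 − rank ∂_1 = 5 − 4 = 1, and the invariant factors of ∂_1 are all 1, so H_0 ≅ Z.
  H_1: rank ker ∂_1 − rank ∂_2 = (9 − 4) − 5 = 0, and the invariant factors of ∂_2 are all 1, so H_1 ≅ 0.
  H_2: rank ker ∂_2 − rank ∂_3 = (6 − 5) − 0 = 1, and there is no ∂_3, so H_2 ≅ Z.

As a check, the Euler characteristic is 5 − 9 + 6 = 2, which agrees with 1 − 0 + 1 = 2.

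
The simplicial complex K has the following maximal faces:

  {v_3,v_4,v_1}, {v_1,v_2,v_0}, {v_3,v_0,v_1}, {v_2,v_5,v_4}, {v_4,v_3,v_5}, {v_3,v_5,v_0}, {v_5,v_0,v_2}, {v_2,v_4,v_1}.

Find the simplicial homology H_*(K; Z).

Order the vertices as v_0 < v_1 < v_2 < v_3 < v_4 < v_5. Listing each simplex with vertices in this order, K has dimension 2 with simplices:

  0-simplices (6): [v_0], [v_1], [v_2], [v_3], [v_4], [v_5]
  1-simplices (12): [v_0,v_1], [v_0,v_2], [v_0,v_3], [v_0,v_5], [v_1,v_2], [v_1,v_3], [v_1,v_4], [v_2,v_4], [v_2,v_5], [v_3,v_4], [v_3,v_5], [v_4,v_5]
  2-simplices (8): [v_0,v_1,v_2], [v_0,v_1,v_3], [v_0,v_2,v_5], [v_0,v_3,v_5], [v_1,v_2,v_4], [v_1,v_3,v_4], [v_2,v_4,v_5], [v_3,v_4,v_5]

so the chain groups are C_0 ≅ Z^6, C_1 ≅ Z^12, C_2 ≅ Z^8.

Boundary ∂_1: C_1 → C_0 sends each edge [p,q] (with p < q) to q − p. For instance
  ∂[v_0,v_3] = [v_3] − [v_0].
As a 6×12 matrix over Z this has rank 5, with invariant factors (1,1,1,1,1).

The boundary map ∂_2: C_2 → C_1 sends each 2-simplex [p,q,r] to [q,r] − [p,r] + [p,q]. For instance
  ∂[v_1,v_2,v_4] = [v_2,v_4] − [v_1,v_4] + [v_1,v_2],
  ∂[v_2,v_4,v_5] = [v_4,v_5] − [v_2,v_5] + [v_2,v_4].
The resulting 12×8 matrix has rank 7, and its Smith normal form has invariant factors (1,1,1,1,1,1,1).

Computing H_k = (kernel of ∂_k) / (image of ∂_{k+1}):

  H_0: rank C_0 − rank ∂_1 = 6 − 5 = 1, and the invariant factors of ∂_1 are all 1, so H_0 ≅ Z.
  H_1: rank ker ∂_1 − rank ∂_2 = (12 − 5) − 7 = 0, and the invariant factors of ∂_2 are all 1, so H_1 ≅ 0.
  H_2: rank ker ∂_2 − rank ∂_3 = (8 − 7) − 0 = 1, and there is no ∂_3, so H_2 ≅ Z.

As a check, the Euler characteristic is 6 − 12 + 8 = 2, which agrees with 1 − 0 + 1 = 2.

H_0 = Z,  H_1 = 0,  H_2 = Z.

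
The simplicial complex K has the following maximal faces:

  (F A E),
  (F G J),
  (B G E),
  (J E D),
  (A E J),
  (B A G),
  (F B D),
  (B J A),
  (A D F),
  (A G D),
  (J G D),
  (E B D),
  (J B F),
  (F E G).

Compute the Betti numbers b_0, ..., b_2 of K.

b_0 = 1, b_1 = 2, b_2 = 1.

Take the total order A < B < D < E < F < G < J on the vertex set. Then K (dimension 2) consists of the simplices:

  0-simplices (7): A, B, D, E, F, G, J
  1-simplices (21): AB, AD, AE, AF, AG, AJ, BD, BE, BF, BG, BJ, DE, DF, DG, DJ, EF, EG, EJ, FG, FJ, GJ
  2-simplices (14): ABG, ABJ, ADF, ADG, AEF, AEJ, BDE, BDF, BEG, BFJ, DEJ, DGJ, EFG, FGJ

so the chain groups are C_0 ≅ Z^7, C_1 ≅ Z^21, C_2 ≅ Z^14.

The boundary map ∂_1: C_1 → C_0 maps an edge to its endpoints' difference, ∂[p,q] = q − p.
The resulting 7×21 matrix has rank 6, and its Smith normal form has invariant factors (1,1,1,1,1,1).

∂_2: C_2 → C_1 acts by ∂[p,q,r] = [q,r] − [p,r] + [p,q]. For instance
  ∂AEJ = EJ − AJ + AE,
  ∂BDF = DF − BF + BD.
As a 21×14 matrix over Z this has rank 13, with invariant factors (1,1,1,1,1,1,1,1,1,1,1,1,1).

Reading off H_k = ker ∂_k / im ∂_{k+1}:

  H_0: rank C_0 − rank ∂_1 = 7 − 6 = 1, and the invariant factors of ∂_1 are all 1, so H_0 ≅ Z.
  H_1: rank ker ∂_1 − rank ∂_2 = (21 − 6) − 13 = 2, and the invariant factors of ∂_2 are all 1, so H_1 ≅ Z^2.
  H_2: rank ker ∂_2 − rank ∂_3 = (14 − 13) − 0 = 1, and there is no ∂_3, so H_2 ≅ Z.

As a check, the Euler characteristic is 7 − 21 + 14 = 0, which agrees with 1 − 2 + 1 = 0.

Hence the Betti numbers are b_0 = 1, b_1 = 2, b_2 = 1.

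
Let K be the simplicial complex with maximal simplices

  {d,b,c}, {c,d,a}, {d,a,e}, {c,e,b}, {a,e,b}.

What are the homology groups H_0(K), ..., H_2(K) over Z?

H_0 ≅ Z,  H_1 ≅ Z,  H_2 = 0.

Take the total order a < b < c < d < e on the vertex set. Then K (dimension 2) consists of the simplices:

  0-simplices (5): a, b, c, d, e
  1-simplices (10): ab, ac, ad, ae, bc, bd, be, cd, ce, de
  2-simplices (5): abe, acd, ade, bcd, bce

so the chain groups are C_0 ≅ Z^5, C_1 ≅ Z^10, C_2 ≅ Z^5.

Boundary ∂_1: C_1 → C_0 is given by ∂[p,q] = [q] − [p]. For instance
  ∂ab = b − a.
The 5×10 boundary matrix has rank 4 and Smith normal form diag(1,1,1,1).

∂_2: C_2 → C_1 sends each 2-simplex [p,q,r] to [q,r] − [p,r] + [p,q]. For instance
  ∂bce = ce − be + bc,
  ∂ade = de − ae + ad.
As a 10×5 matrix over Z this has rank 5, with invariant factors (1,1,1,1,1).

From H_k ≅ ker(∂_k) / im(∂_{k+1}) we obtain:

  H_0: rank C_0 − rank ∂_1 = 5 − 4 = 1, and the invariant factors of ∂_1 are all 1, so H_0 = Z.
  H_1: rank ker ∂_1 − rank ∂_2 = (10 − 4) − 5 = 1, and the invariant factors of ∂_2 are all 1, so H_1 = Z.
  H_2: rank ker ∂_2 − rank ∂_3 = (5 − 5) − 0 = 0, and there is no ∂_3, so H_2 = 0.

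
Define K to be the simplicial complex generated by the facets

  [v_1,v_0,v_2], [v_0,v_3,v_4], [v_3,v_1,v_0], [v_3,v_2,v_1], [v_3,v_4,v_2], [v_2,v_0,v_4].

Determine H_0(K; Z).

Take the total order v_0 < v_1 < v_2 < v_3 < v_4 on the vertex set. Then K (dimension 2) consists of the simplices:

  0-simplices (5): [v_0], [v_1], [v_2], [v_3], [v_4]
  1-simplices (9): [v_0,v_1], [v_0,v_2], [v_0,v_3], [v_0,v_4], [v_1,v_2], [v_1,v_3], [v_2,v_3], [v_2,v_4], [v_3,v_4]
  2-simplices (6): [v_0,v_1,v_2], [v_0,v_1,v_3], [v_0,v_2,v_4], [v_0,v_3,v_4], [v_1,v_2,v_3], [v_2,v_3,v_4]

Hence C_0 ≅ Z^5, C_1 ≅ Z^9, C_2 ≅ Z^6.

∂_1: C_1 → C_0 sends each edge [p,q] (with p < q) to q − p. For instance
  ∂[v_0,v_4] = [v_4] − [v_0].
The 5×9 boundary matrix has rank 4 and Smith normal form diag(1,1,1,1).

The boundary map ∂_2: C_2 → C_1 acts by ∂[p,q,r] = [q,r] − [p,r] + [p,q]. For instance
  ∂[v_0,v_2,v_4] = [v_2,v_4] − [v_0,v_4] + [v_0,v_2],
  ∂[v_1,v_2,v_3] = [v_2,v_3] − [v_1,v_3] + [v_1,v_2].
The resulting 9×6 matrix has rank 5, and its Smith normal form has invariant factors (1,1,1,1,1).

Computing H_k = (kernel of ∂_k) / (image of ∂_{k+1}):

  H_0: rank C_0 − rank ∂_1 = 5 − 4 = 1, and the invariant factors of ∂_1 are all 1, so H_0 = Z.

H_0 ≅ Z.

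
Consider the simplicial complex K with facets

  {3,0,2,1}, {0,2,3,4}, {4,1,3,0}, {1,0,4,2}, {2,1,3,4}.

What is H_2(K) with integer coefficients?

We work with the vertex ordering 0 < 1 < 2 < 3 < 4. The simplices of K, each written with vertices in increasing order, are:

  0-simplices (5): [0], [1], [2], [3], [4]
  1-simplices (10): [0,1], [0,2], [0,3], [0,4], [1,2], [1,3], [1,4], [2,3], [2,4], [3,4]
  2-simplices (10): [0,1,2], [0,1,3], [0,1,4], [0,2,3], [0,2,4], [0,3,4], [1,2,3], [1,2,4], [1,3,4], [2,3,4]
  3-simplices (5): [0,1,2,3], [0,1,2,4], [0,1,3,4], [0,2,3,4], [1,2,3,4]

giving chain groups C_0 ≅ Z^5, C_1 ≅ Z^10, C_2 ≅ Z^10, C_3 ≅ Z^5.

The boundary map ∂_1: C_1 → C_0 is given by ∂[p,q] = [q] − [p]. For instance
  ∂[1,3] = [3] − [1].
As a 5×10 matrix over Z this has rank 4, with invariant factors (1,1,1,1).

∂_2: C_2 → C_1 maps a triangle to the signed sum of its edges. For instance
  ∂[0,1,2] = [1,2] − [0,2] + [0,1],
  ∂[0,2,4] = [2,4] − [0,4] + [0,2].
The 10×10 boundary matrix has rank 6 and Smith normal form diag(1,1,1,1,1,1).

Boundary ∂_3: C_3 → C_2 sends each 3-simplex σ to the alternating sum Σ_i (−1)^i (σ with its i-th vertex removed). For instance
  ∂[0,1,2,3] = [1,2,3] − [0,2,3] + [0,1,3] − [0,1,2],
  ∂[0,1,3,4] = [1,3,4] − [0,3,4] + [0,1,4] − [0,1,3].
This gives a 10×5 integer matrix of rank 4; reducing to Smith normal form yields diagonal entries (1,1,1,1).

Reading off H_k = ker ∂_k / im ∂_{k+1}:

  H_2: rank ker ∂_2 − rank ∂_3 = (10 − 6) − 4 = 0, and the invariant factors of ∂_3 are all 1, so H_2 = 0.

(K is a triangulation of the 3-sphere S^3.)

H_2 ≅ 0.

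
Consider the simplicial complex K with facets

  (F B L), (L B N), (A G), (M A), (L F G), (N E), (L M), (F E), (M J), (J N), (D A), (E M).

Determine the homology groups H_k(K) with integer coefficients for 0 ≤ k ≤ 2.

We work with the vertex ordering A < B < D < E < F < G < J < L < M < N. The simplices of K, each written with vertices in increasing order, are:

  0-simplices (10): A, B, D, E, F, G, J, L, M, N
  1-simplices (16): AD, AG, AM, BF, BL, BN, EF, EM, EN, FG, FL, GL, JM, JN, LM, LN
  2-simplices (3): BFL, BLN, FGL

giving chain groups C_0 ≅ Z^10, C_1 ≅ Z^16, C_2 ≅ Z^3.

Boundary ∂_1: C_1 → C_0 is given by ∂[p,q] = [q] − [p].
As a 10×16 matrix over Z this has rank 9, with invariant factors (1,1,1,1,1,1,1,1,1).

The boundary map ∂_2: C_2 → C_1 acts by ∂[p,q,r] = [q,r] − [p,r] + [p,q]. For instance
  ∂FGL = GL − FL + FG,
  ∂BLN = LN − BN + BL.
This gives a 16×3 integer matrix of rank 3; reducing to Smith normal form yields diagonal entries (1,1,1).

Now H_k = ker ∂_k / im ∂_{k+1}, so:

  H_0: rank C_0 − rank ∂_1 = 10 − 9 = 1, and the invariant factors of ∂_1 are all 1, so H_0 = Z.
  H_1: rank ker ∂_1 − rank ∂_2 = (16 − 9) − 3 = 4, and the invariant factors of ∂_2 are all 1, so H_1 = Z^4.
  H_2: rank ker ∂_2 − rank ∂_3 = (3 − 3) − 0 = 0, and there is no ∂_3, so H_2 = 0.

As a check, the Euler characteristic is 10 − 16 + 3 = -3, which agrees with 1 − 4 + 0 = -3.

H_0 = Z,  H_1 = Z^4,  H_2 = 0.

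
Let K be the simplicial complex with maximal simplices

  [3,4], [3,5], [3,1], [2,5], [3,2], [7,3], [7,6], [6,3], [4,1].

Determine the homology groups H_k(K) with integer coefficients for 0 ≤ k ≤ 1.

K has 7 vertices, 9 edges.
rank ∂_0 = 0, rank ∂_1 = 6 ⇒ b_0 = 7 − 0 − 6 = 1; all invariant factors of ∂_1 are 1 so no torsion. So H_0 ≅ Z.
rank ∂_1 = 6, rank ∂_2 = 0 ⇒ b_1 = 9 − 6 − 0 = 3. So H_1 ≅ Z^3.

H_0 = Z,  H_1 = Z^3.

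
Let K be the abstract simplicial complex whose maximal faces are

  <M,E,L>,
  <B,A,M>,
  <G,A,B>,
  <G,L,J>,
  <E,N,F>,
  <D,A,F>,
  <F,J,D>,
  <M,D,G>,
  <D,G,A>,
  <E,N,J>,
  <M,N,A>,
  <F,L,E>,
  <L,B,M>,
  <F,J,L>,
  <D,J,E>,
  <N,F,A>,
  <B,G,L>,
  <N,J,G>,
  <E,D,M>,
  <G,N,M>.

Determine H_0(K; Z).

H_0 ≅ Z.

Take the total order A < B < D < E < F < G < J < L < M < N on the vertex set. Then K (dimension 2) consists of the simplices:

  0-simplices (10): A, B, D, E, F, G, J, L, M, N
  1-simplices (30): AB, AD, AF, AG, AM, AN, BG, BL, BM, DE, DF, DG, DJ, DM, EF, EJ, EL, EM, EN, FJ, FL, FN, GJ, GL, GM, GN, JL, JN, LM, MN
  2-simplices (20): ABG, ABM, ADF, ADG, AFN, AMN, BGL, BLM, DEJ, DEM, DFJ, DGM, EFL, EFN, EJN, ELM, FJL, GJL, GJN, GMN

Hence C_0 ≅ Z^10, C_1 ≅ Z^30, C_2 ≅ Z^20.

∂_1: C_1 → C_0 sends each edge [p,q] (with p < q) to q − p.
This gives a 10×30 integer matrix of rank 9; reducing to Smith normal form yields diagonal entries (1,1,1,1,1,1,1,1,1).

The boundary map ∂_2: C_2 → C_1 sends each 2-simplex [p,q,r] to [q,r] − [p,r] + [p,q]. For instance
  ∂BGL = GL − BL + BG,
  ∂ABM = BM − AM + AB.
This gives a 30×20 integer matrix of rank 20; reducing to Smith normal form yields diagonal entries (1,1,1,1,1,1,1,1,1,1,1,1,1,1,1,1,1,1,1,2).

Reading off H_k = ker ∂_k / im ∂_{k+1}:

  H_0: rank C_0 − rank ∂_1 = 10 − 9 = 1, and the invariant factors of ∂_1 are all 1, so H_0 ≅ Z.

(K is a triangulation of the Klein bottle.)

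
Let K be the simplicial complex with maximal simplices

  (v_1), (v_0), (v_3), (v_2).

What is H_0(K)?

We work with the vertex ordering v_0 < v_1 < v_2 < v_3. The simplices of K, each written with vertices in increasing order, are:

  0-simplices (4): [v_0], [v_1], [v_2], [v_3]

so the chain groups are C_0 ≅ Z^4.

Reading off H_k = ker ∂_k / im ∂_{k+1}:

  H_0: rank C_0 − rank ∂_1 = 4 − 0 = 4, and there is no ∂_1, so H_0 ≅ Z^4.

H_0 = Z^4.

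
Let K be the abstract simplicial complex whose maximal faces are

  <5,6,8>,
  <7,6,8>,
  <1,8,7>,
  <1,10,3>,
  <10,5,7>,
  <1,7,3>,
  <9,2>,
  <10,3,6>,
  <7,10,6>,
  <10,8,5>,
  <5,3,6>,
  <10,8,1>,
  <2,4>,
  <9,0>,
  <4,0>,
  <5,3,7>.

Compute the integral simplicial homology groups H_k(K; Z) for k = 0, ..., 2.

H_0 = Z^2,  H_1 = Z × Z/2,  H_2 = 0.

Take the total order 0 < 1 < 2 < 3 < 4 < 5 < 6 < 7 < 8 < 9 < 10 on the vertex set. Then K (dimension 2) consists of the simplices:

  0-simplices (11): [0], [1], [2], [3], [4], [5], [6], [7], [8], [9], [10]
  1-simplices (22): [0,4], [0,9], [1,3], [1,7], [1,8], [1,10], [2,4], [2,9], [3,5], [3,6], [3,7], [3,10], [5,6], [5,7], [5,8], [5,10], [6,7], [6,8], [6,10], [7,8], [7,10], [8,10]
  2-simplices (12): [1,3,7], [1,3,10], [1,7,8], [1,8,10], [3,5,6], [3,5,7], [3,6,10], [5,6,8], [5,7,10], [5,8,10], [6,7,8], [6,7,10]

Hence C_0 ≅ Z^11, C_1 ≅ Z^22, C_2 ≅ Z^12.

Boundary ∂_1: C_1 → C_0 is given by ∂[p,q] = [q] − [p]. For instance
  ∂[1,10] = [10] − [1].
The 11×22 boundary matrix has rank 9 and Smith normal form diag(1,1,1,1,1,1,1,1,1).

The boundary map ∂_2: C_2 → C_1 sends each 2-simplex [p,q,r] to [q,r] − [p,r] + [p,q]. For instance
  ∂[3,6,10] = [6,10] − [3,10] + [3,6],
  ∂[6,7,8] = [7,8] − [6,8] + [6,7].
The resulting 22×12 matrix has rank 12, and its Smith normal form has invariant factors (1,1,1,1,1,1,1,1,1,1,1,2).

From H_k ≅ ker(∂_k) / im(∂_{k+1}) we obtain:

  H_0: rank C_0 − rank ∂_1 = 11 − 9 = 2, and the invariant factors of ∂_1 are all 1, so H_0 ≅ Z^2.
  H_1: rank ker ∂_1 − rank ∂_2 = (22 − 9) − 12 = 1, and ∂_2 has invariant factor 2 > 1, so H_1 ≅ Z × Z/2.
  H_2: rank ker ∂_2 − rank ∂_3 = (12 − 12) − 0 = 0, and there is no ∂_3, so H_2 ≅ 0.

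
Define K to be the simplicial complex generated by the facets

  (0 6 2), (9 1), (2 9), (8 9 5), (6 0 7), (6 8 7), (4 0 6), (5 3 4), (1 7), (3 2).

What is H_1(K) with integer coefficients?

Order the vertices as 0 < 1 < 2 < 3 < 4 < 5 < 6 < 7 < 8 < 9. Listing each simplex with vertices in this order, K has dimension 2 with simplices:

  0-simplices (10): [0], [1], [2], [3], [4], [5], [6], [7], [8], [9]
  1-simplices (19): [0,2], [0,4], [0,6], [0,7], [1,7], [1,9], [2,3], [2,6], [2,9], [3,4], [3,5], [4,5], [4,6], [5,8], [5,9], [6,7], [6,8], [7,8], [8,9]
  2-simplices (6): [0,2,6], [0,4,6], [0,6,7], [3,4,5], [5,8,9], [6,7,8]

Hence C_0 ≅ Z^10, C_1 ≅ Z^19, C_2 ≅ Z^6.

∂_1: C_1 → C_0 maps an edge to its endpoints' difference, ∂[p,q] = q − p. For instance
  ∂[2,9] = [9] − [2].
The 10×19 boundary matrix has rank 9 and Smith normal form diag(1,1,1,1,1,1,1,1,1).

The boundary map ∂_2: C_2 → C_1 sends each 2-simplex [p,q,r] to [q,r] − [p,r] + [p,q]. For instance
  ∂[0,4,6] = [4,6] − [0,6] + [0,4],
  ∂[6,7,8] = [7,8] − [6,8] + [6,7].
The 19×6 boundary matrix has rank 6 and Smith normal form diag(1,1,1,1,1,1).

Reading off H_k = ker ∂_k / im ∂_{k+1}:

  H_1: rank ker ∂_1 − rank ∂_2 = (19 − 9) − 6 = 4, and the invariant factors of ∂_2 are all 1, so H_1 ≅ Z^4.

H_1 ≅ Z^4.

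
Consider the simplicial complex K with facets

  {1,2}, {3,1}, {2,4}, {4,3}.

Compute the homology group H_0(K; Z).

H_0 ≅ Z.

Take the total order 1 < 2 < 3 < 4 on the vertex set. Then K (dimension 1) consists of the simplices:

  0-simplices (4): [1], [2], [3], [4]
  1-simplices (4): [1,2], [1,3], [2,4], [3,4]

Hence C_0 ≅ Z^4, C_1 ≅ Z^4.

∂_1: C_1 → C_0 sends each edge [p,q] (with p < q) to q − p. For instance
  ∂[2,4] = [4] − [2].
This gives a 4×4 integer matrix of rank 3; reducing to Smith normal form yields diagonal entries (1,1,1).

Now H_k = ker ∂_k / im ∂_{k+1}, so:

  H_0: rank C_0 − rank ∂_1 = 4 − 3 = 1, and the invariant factors of ∂_1 are all 1, so H_0 ≅ Z.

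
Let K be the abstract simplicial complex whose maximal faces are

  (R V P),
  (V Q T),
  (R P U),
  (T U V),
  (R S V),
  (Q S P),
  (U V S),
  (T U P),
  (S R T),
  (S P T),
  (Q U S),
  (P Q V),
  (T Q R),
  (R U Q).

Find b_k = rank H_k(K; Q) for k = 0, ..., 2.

b_0 = 1, b_1 = 2, b_2 = 1.

Take the total order P < Q < R < S < T < U < V on the vertex set. Then K (dimension 2) consists of the simplices:

  0-simplices (7): P, Q, R, S, T, U, V
  1-simplices (21): PQ, PR, PS, PT, PU, PV, QR, QS, QT, QU, QV, RS, RT, RU, RV, ST, SU, SV, TU, TV, UV
  2-simplices (14): PQS, PQV, PRU, PRV, PST, PTU, QRT, QRU, QSU, QTV, RST, RSV, SUV, TUV

Hence C_0 ≅ Z^7, C_1 ≅ Z^21, C_2 ≅ Z^14.

The boundary map ∂_1: C_1 → C_0 sends each edge [p,q] (with p < q) to q − p.
The 7×21 boundary matrix has rank 6 and Smith normal form diag(1,1,1,1,1,1).

The boundary map ∂_2: C_2 → C_1 acts by ∂[p,q,r] = [q,r] − [p,r] + [p,q]. For instance
  ∂SUV = UV − SV + SU,
  ∂PST = ST − PT + PS.
The 21×14 boundary matrix has rank 13 and Smith normal form diag(1,1,1,1,1,1,1,1,1,1,1,1,1).

Computing H_k = (kernel of ∂_k) / (image of ∂_{k+1}):

  H_0: rank C_0 − rank ∂_1 = 7 − 6 = 1, and the invariant factors of ∂_1 are all 1, so H_0 ≅ Z.
  H_1: rank ker ∂_1 − rank ∂_2 = (21 − 6) − 13 = 2, and the invariant factors of ∂_2 are all 1, so H_1 ≅ Z^2.
  H_2: rank ker ∂_2 − rank ∂_3 = (14 − 13) − 0 = 1, and there is no ∂_3, so H_2 ≅ Z.

As a check, the Euler characteristic is 7 − 21 + 14 = 0, which agrees with 1 − 2 + 1 = 0.

Hence the Betti numbers are b_0 = 1, b_1 = 2, b_2 = 1.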